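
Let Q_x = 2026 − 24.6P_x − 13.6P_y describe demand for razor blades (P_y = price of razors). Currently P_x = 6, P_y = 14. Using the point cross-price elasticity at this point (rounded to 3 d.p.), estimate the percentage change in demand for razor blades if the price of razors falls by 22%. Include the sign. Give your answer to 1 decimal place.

At P_x = 6, P_y = 14: Q_x = 1688.
∂Q_x/∂P_y = -13.6.
ε = (∂Q_x/∂P_y)(P_y/Q_x) = -13.6000 × 14/1688 ≈ -0.113.
%ΔQ_x ≈ ε × %ΔP_y = -0.113 × (-22%) = 2.5%.

2.5%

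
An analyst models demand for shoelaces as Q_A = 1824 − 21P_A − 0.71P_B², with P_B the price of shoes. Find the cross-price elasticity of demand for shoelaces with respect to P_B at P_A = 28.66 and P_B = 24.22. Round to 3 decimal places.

At P_A = 28.66 and P_B = 24.22: Q_A = 805.648.
∂Q_A/∂P_B = -1.42P_B = -1.42(24.22) = -34.3924.
ε = (∂Q_A/∂P_B)(P_B/Q_A) = -34.3924 × (24.22/805.648) ≈ -1.034.
ε < 0: complements.

-1.034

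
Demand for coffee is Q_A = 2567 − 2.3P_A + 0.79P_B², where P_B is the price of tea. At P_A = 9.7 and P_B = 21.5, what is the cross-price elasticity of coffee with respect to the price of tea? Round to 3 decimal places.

At P_A = 9.7 and P_B = 21.5: Q_A = 2909.868.
∂Q_A/∂P_B = 1.58P_B = 1.58(21.5) = 33.9700.
ε = (∂Q_A/∂P_B)(P_B/Q_A) = 33.9700 × (21.5/2909.868) ≈ 0.251.

0.251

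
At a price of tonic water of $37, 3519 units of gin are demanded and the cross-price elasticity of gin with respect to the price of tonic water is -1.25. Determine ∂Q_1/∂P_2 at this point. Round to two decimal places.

ε = (∂Q_1/∂P_2)·(P_2/Q_1) ⇒ ∂Q_1/∂P_2 = ε·Q_1/P_2 = -1.25 × 3519/37 ≈ -118.89.

-118.89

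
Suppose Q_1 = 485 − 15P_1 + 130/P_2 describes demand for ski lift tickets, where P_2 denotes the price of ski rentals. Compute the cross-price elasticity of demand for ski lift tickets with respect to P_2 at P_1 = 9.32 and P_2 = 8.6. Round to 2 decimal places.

-0.04

At P_1 = 9.32 and P_2 = 8.6: Q_1 = 360.316.
∂Q_1/∂P_2 = −130/P_2² = -1.7577.
ε = (∂Q_1/∂P_2)(P_2/Q_1) = -1.7577 × (8.6/360.316) ≈ -0.04.
ε < 0: complements.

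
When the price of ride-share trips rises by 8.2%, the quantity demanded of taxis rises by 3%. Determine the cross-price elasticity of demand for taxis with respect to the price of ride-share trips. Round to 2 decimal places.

0.37

ε = (%ΔQ of taxis) / (%ΔP of ride-share trips) = (3%) / (8.2%) ≈ 0.37.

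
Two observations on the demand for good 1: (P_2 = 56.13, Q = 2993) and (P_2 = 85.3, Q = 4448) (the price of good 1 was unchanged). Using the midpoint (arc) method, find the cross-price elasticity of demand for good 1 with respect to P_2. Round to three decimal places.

0.948

ΔQ_1 = 4448 − 2993 = 1455; ΔP_2 = 85.3 − 56.13 = 29.17.
Midpoints: Q̄_1 = 3720.5, P̄_2 = 70.72.
ε = (ΔQ_1/Q̄_1)/(ΔP_2/P̄_2) = (1455/3720.5)/(29.17/70.72) ≈ 0.948.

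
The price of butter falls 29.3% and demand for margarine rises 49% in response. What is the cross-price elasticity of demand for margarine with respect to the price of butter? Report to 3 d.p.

ε = (%ΔQ of margarine) / (%ΔP of butter) = (49%) / (-29.3%) ≈ -1.672.
Negative cross-price elasticity: complements.

-1.672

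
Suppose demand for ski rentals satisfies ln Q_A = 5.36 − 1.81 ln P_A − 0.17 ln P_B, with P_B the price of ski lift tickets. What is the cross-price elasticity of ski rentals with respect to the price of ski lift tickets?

-0.17

In a log-linear (constant-elasticity) demand function, the coefficient on ln P_B is the cross-price elasticity.
ε = -0.17. Negative, so ski rentals and ski lift tickets are complements.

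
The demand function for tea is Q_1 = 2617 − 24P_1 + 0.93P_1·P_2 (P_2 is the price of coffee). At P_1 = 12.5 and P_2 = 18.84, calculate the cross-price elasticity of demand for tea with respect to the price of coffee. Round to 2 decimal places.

At P_1 = 12.5 and P_2 = 18.84: Q_1 = 2536.015.
∂Q_1/∂P_2 = 0.93P_1 = 0.93(12.5) = 11.6250.
ε = (∂Q_1/∂P_2)(P_2/Q_1) = 11.6250 × (18.84/2536.015) ≈ 0.09.
ε > 0: substitutes.

0.09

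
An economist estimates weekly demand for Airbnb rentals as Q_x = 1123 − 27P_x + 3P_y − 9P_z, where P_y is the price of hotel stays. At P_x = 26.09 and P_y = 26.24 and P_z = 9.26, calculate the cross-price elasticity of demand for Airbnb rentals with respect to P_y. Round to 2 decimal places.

0.19

At P_x = 26.09 and P_y = 26.24 and P_z = 9.26: Q_x = 413.95.
∂Q_x/∂P_y = 3.
ε = (∂Q_x/∂P_y)(P_y/Q_x) = 3 × (26.24/413.95) ≈ 0.19.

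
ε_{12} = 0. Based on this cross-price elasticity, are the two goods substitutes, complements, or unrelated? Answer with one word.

unrelated

ε = 0: demand for good 1 does not respond to good 2's price; the goods are unrelated.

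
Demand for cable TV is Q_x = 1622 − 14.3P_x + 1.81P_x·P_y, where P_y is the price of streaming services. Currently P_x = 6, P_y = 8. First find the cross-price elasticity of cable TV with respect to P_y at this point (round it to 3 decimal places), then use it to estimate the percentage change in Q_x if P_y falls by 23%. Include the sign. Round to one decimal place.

At P_x = 6, P_y = 8: Q_x = 1623.08.
∂Q_x/∂P_y = 1.81P_x = 10.8600.
ε = (∂Q_x/∂P_y)(P_y/Q_x) = 10.8600 × 8/1623.08 ≈ 0.054.
%ΔQ_x ≈ ε × %ΔP_y = 0.054 × (-23%) = -1.2%.

-1.2%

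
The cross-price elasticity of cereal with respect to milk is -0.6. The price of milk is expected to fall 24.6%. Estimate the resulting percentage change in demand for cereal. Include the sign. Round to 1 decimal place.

%ΔQ ≈ ε × %ΔP of milk = -0.6 × (-24.6%) = 14.8%.

14.8%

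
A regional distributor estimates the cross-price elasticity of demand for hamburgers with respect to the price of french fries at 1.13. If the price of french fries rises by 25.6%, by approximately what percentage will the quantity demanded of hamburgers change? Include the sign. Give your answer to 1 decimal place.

28.9%

%ΔQ ≈ ε × %ΔP of french fries = 1.13 × (25.6%) = 28.9%.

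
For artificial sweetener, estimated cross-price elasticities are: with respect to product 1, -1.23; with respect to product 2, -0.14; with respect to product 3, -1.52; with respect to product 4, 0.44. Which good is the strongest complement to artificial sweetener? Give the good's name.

Complements have ε < 0. The most negative value is -1.52 (product 3).

product 3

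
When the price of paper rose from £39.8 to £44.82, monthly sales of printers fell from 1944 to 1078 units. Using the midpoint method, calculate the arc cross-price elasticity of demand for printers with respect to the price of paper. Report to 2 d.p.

-4.83

ΔQ_A = 1078 − 1944 = -866; ΔP_B = 44.82 − 39.8 = 5.02.
Midpoints: Q̄_A = 1511.0, P̄_B = 42.31.
ε = (ΔQ_A/Q̄_A)/(ΔP_B/P̄_B) = (-866/1511.0)/(5.02/42.31) ≈ -4.83.
ε < 0: printers and paper are complements.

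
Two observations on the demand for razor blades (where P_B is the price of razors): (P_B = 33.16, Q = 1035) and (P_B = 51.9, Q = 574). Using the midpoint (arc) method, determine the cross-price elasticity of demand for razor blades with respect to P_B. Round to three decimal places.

ΔQ_A = 574 − 1035 = -461; ΔP_B = 51.9 − 33.16 = 18.74.
Midpoints: Q̄_A = 804.5, P̄_B = 42.53.
ε = (ΔQ_A/Q̄_A)/(ΔP_B/P̄_B) = (-461/804.5)/(18.74/42.53) ≈ -1.300.
ε < 0: razor blades and razors are complements.

-1.300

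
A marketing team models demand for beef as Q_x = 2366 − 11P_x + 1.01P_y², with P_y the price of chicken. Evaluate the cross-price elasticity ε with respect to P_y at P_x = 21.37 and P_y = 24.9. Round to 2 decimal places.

At P_x = 21.37 and P_y = 24.9: Q_x = 2757.140.
∂Q_x/∂P_y = 2.02P_y = 2.02(24.9) = 50.2980.
ε = (∂Q_x/∂P_y)(P_y/Q_x) = 50.2980 × (24.9/2757.140) ≈ 0.45.

0.45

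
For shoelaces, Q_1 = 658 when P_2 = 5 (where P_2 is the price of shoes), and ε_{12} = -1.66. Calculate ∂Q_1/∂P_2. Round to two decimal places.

-218.46

ε = (∂Q_1/∂P_2)·(P_2/Q_1) ⇒ ∂Q_1/∂P_2 = ε·Q_1/P_2 = -1.66 × 658/5 ≈ -218.46.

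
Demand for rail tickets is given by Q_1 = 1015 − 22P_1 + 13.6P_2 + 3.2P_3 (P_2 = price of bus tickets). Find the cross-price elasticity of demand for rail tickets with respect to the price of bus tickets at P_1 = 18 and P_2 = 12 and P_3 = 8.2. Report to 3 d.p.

0.202

At P_1 = 18 and P_2 = 12 and P_3 = 8.2: Q_1 = 808.44.
∂Q_1/∂P_2 = 13.6.
ε = (∂Q_1/∂P_2)(P_2/Q_1) = 13.6 × (12/808.44) ≈ 0.202.
Since ε > 0, rail tickets and bus tickets are substitutes.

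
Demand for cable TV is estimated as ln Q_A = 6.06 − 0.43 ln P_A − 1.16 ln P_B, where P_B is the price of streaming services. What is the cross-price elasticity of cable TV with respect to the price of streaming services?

-1.16

In a log-linear (constant-elasticity) demand function, the coefficient on ln P_B is the cross-price elasticity.
ε = -1.16. Negative, so cable TV and streaming services are complements.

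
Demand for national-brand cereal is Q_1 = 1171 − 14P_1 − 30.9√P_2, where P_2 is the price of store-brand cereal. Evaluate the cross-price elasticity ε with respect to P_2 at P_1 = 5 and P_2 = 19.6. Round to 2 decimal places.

At P_1 = 5 and P_2 = 19.6: Q_1 = 964.200.
∂Q_1/∂P_2 = -30.9/(2√P_2) = -30.9/(2√19.6) = -3.4898.
ε = (∂Q_1/∂P_2)(P_2/Q_1) = -3.4898 × (19.6/964.200) ≈ -0.07.

-0.07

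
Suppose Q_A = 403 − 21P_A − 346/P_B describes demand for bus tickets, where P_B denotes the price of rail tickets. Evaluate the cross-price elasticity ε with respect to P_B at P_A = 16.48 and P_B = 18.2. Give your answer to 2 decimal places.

At P_A = 16.48 and P_B = 18.2: Q_A = 37.909.
∂Q_A/∂P_B = 346/P_B² = 1.0446.
ε = (∂Q_A/∂P_B)(P_B/Q_A) = 1.0446 × (18.2/37.909) ≈ 0.50.
ε > 0: substitutes.

0.50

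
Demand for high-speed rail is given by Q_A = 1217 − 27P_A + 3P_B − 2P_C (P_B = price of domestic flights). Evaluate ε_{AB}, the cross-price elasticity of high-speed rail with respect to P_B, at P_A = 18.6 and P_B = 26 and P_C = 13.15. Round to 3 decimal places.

0.102

At P_A = 18.6 and P_B = 26 and P_C = 13.15: Q_A = 766.5.
∂Q_A/∂P_B = 3.
ε = (∂Q_A/∂P_B)(P_B/Q_A) = 3 × (26/766.5) ≈ 0.102.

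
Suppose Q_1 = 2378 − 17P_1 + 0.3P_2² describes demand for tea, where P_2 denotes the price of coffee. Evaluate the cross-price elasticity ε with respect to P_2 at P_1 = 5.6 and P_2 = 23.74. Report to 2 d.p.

0.14

At P_1 = 5.6 and P_2 = 23.74: Q_1 = 2451.876.
∂Q_1/∂P_2 = 0.6P_2 = 0.6(23.74) = 14.2440.
ε = (∂Q_1/∂P_2)(P_2/Q_1) = 14.2440 × (23.74/2451.876) ≈ 0.14.
ε > 0: substitutes.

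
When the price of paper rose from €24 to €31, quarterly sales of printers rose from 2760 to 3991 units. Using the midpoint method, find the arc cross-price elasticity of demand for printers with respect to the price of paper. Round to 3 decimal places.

1.433

ΔQ_A = 3991 − 2760 = 1231; ΔP_B = 31 − 24 = 7.
Midpoints: Q̄_A = 3375.5, P̄_B = 27.50.
ε = (ΔQ_A/Q̄_A)/(ΔP_B/P̄_B) = (1231/3375.5)/(7/27.50) ≈ 1.433.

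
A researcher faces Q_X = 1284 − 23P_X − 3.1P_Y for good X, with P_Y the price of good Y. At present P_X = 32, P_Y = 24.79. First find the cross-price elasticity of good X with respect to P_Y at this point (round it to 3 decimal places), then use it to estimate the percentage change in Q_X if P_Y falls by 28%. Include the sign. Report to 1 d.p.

At P_X = 32, P_Y = 24.79: Q_X = 471.151.
∂Q_X/∂P_Y = -3.1.
ε = (∂Q_X/∂P_Y)(P_Y/Q_X) = -3.1000 × 24.79/471.151 ≈ -0.163.
%ΔQ_X ≈ ε × %ΔP_Y = -0.163 × (-28%) = 4.6%.

4.6%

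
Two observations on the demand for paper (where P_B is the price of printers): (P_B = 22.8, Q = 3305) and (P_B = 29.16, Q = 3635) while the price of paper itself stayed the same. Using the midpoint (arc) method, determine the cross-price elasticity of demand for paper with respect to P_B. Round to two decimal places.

0.39

ΔQ_A = 3635 − 3305 = 330; ΔP_B = 29.16 − 22.8 = 6.36.
Midpoints: Q̄_A = 3470.0, P̄_B = 25.98.
ε = (ΔQ_A/Q̄_A)/(ΔP_B/P̄_B) = (330/3470.0)/(6.36/25.98) ≈ 0.39.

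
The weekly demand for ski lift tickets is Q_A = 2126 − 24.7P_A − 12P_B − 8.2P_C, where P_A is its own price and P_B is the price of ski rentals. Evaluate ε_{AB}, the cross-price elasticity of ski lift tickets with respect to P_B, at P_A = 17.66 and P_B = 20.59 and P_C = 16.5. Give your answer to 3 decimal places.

At P_A = 17.66 and P_B = 20.59 and P_C = 16.5: Q_A = 1307.418.
∂Q_A/∂P_B = -12.
ε = (∂Q_A/∂P_B)(P_B/Q_A) = -12 × (20.59/1307.418) ≈ -0.189.
Since ε < 0, ski lift tickets and ski rentals are complements.

-0.189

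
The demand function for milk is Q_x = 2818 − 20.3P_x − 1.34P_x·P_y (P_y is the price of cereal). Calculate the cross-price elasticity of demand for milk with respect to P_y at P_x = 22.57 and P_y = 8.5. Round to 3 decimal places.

-0.122

At P_x = 22.57 and P_y = 8.5: Q_x = 2102.757.
∂Q_x/∂P_y = -1.34P_x = -1.34(22.57) = -30.2438.
ε = (∂Q_x/∂P_y)(P_y/Q_x) = -30.2438 × (8.5/2102.757) ≈ -0.122.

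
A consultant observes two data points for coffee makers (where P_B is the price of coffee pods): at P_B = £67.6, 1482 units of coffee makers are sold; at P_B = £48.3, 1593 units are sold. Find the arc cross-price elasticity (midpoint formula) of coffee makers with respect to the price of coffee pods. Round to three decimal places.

ΔQ_A = 1593 − 1482 = 111; ΔP_B = 48.3 − 67.6 = -19.3.
Midpoints: Q̄_A = 1537.5, P̄_B = 57.95.
ε = (ΔQ_A/Q̄_A)/(ΔP_B/P̄_B) = (111/1537.5)/(-19.3/57.95) ≈ -0.217.

-0.217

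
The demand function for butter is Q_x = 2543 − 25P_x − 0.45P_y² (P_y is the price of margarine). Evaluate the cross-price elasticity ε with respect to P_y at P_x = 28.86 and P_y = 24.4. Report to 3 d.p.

At P_x = 28.86 and P_y = 24.4: Q_x = 1553.588.
∂Q_x/∂P_y = -0.9P_y = -0.9(24.4) = -21.9600.
ε = (∂Q_x/∂P_y)(P_y/Q_x) = -21.9600 × (24.4/1553.588) ≈ -0.345.

-0.345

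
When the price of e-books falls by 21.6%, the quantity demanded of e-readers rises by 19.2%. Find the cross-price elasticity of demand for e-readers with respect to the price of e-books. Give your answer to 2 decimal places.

ε = (%ΔQ of e-readers) / (%ΔP of e-books) = (19.2%) / (-21.6%) ≈ -0.89.
Negative cross-price elasticity: complements.

-0.89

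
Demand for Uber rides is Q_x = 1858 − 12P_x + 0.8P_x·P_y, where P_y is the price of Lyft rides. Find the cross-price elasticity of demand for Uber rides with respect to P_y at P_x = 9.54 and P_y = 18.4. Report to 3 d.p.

At P_x = 9.54 and P_y = 18.4: Q_x = 1883.949.
∂Q_x/∂P_y = 0.8P_x = 0.8(9.54) = 7.6320.
ε = (∂Q_x/∂P_y)(P_y/Q_x) = 7.6320 × (18.4/1883.949) ≈ 0.075.

0.075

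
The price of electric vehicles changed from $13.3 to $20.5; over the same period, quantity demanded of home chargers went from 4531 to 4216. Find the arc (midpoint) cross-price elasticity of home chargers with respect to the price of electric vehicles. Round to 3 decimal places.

ΔQ_A = 4216 − 4531 = -315; ΔP_B = 20.5 − 13.3 = 7.2.
Midpoints: Q̄_A = 4373.5, P̄_B = 16.90.
ε = (ΔQ_A/Q̄_A)/(ΔP_B/P̄_B) = (-315/4373.5)/(7.2/16.90) ≈ -0.169.

-0.169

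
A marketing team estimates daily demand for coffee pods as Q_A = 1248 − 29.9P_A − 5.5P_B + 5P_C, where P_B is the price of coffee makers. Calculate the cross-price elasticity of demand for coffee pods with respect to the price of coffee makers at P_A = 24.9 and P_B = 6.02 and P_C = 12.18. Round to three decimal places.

At P_A = 24.9 and P_B = 6.02 and P_C = 12.18: Q_A = 531.28.
∂Q_A/∂P_B = -5.5.
ε = (∂Q_A/∂P_B)(P_B/Q_A) = -5.5 × (6.02/531.28) ≈ -0.062.

-0.062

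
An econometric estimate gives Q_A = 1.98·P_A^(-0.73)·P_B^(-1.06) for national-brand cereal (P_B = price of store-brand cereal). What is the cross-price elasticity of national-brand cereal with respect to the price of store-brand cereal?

-1.06

In a log-linear (constant-elasticity) demand function, the coefficient on the exponent of P_B is the cross-price elasticity.
ε = -1.06. Negative, so national-brand cereal and store-brand cereal are complements.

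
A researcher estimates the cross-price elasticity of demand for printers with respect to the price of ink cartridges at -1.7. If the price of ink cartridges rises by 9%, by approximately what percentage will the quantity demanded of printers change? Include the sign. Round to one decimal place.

%ΔQ ≈ ε × %ΔP of ink cartridges = -1.7 × (9%) = -15.3%.

-15.3%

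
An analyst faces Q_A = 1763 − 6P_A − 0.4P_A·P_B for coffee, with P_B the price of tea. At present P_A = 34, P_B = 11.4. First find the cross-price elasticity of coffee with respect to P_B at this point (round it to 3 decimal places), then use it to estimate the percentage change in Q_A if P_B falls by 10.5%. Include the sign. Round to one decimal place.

At P_A = 34, P_B = 11.4: Q_A = 1403.96.
∂Q_A/∂P_B = -0.4P_A = -13.6000.
ε = (∂Q_A/∂P_B)(P_B/Q_A) = -13.6000 × 11.4/1403.96 ≈ -0.110.
%ΔQ_A ≈ ε × %ΔP_B = -0.110 × (-10.5%) = 1.2%.

1.2%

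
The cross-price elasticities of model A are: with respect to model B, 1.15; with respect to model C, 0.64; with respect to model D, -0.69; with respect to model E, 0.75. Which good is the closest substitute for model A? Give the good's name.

model B

Substitutes have ε > 0. Among the positive values, 1.15 (model B) is largest.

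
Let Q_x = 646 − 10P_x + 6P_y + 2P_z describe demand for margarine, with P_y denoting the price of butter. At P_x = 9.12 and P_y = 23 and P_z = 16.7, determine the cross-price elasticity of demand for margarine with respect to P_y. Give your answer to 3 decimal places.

At P_x = 9.12 and P_y = 23 and P_z = 16.7: Q_x = 726.2.
∂Q_x/∂P_y = 6.
ε = (∂Q_x/∂P_y)(P_y/Q_x) = 6 × (23/726.2) ≈ 0.190.

0.190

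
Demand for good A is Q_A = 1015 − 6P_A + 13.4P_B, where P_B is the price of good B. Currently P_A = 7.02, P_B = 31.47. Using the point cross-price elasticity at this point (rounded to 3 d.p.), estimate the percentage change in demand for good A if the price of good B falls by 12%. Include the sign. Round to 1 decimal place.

-3.6%

At P_A = 7.02, P_B = 31.47: Q_A = 1394.578.
∂Q_A/∂P_B = 13.4.
ε = (∂Q_A/∂P_B)(P_B/Q_A) = 13.4000 × 31.47/1394.578 ≈ 0.302.
%ΔQ_A ≈ ε × %ΔP_B = 0.302 × (-12%) = -3.6%.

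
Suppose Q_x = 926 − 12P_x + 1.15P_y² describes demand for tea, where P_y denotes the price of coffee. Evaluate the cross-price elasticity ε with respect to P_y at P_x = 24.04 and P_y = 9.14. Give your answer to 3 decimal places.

0.262

At P_x = 24.04 and P_y = 9.14: Q_x = 733.591.
∂Q_x/∂P_y = 2.3P_y = 2.3(9.14) = 21.0220.
ε = (∂Q_x/∂P_y)(P_y/Q_x) = 21.0220 × (9.14/733.591) ≈ 0.262.
ε > 0: substitutes.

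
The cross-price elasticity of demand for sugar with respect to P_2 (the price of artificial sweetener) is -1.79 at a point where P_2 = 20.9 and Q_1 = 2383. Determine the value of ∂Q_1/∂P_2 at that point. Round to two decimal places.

-204.09

ε = (∂Q_1/∂P_2)·(P_2/Q_1) ⇒ ∂Q_1/∂P_2 = ε·Q_1/P_2 = -1.79 × 2383/20.9 ≈ -204.09.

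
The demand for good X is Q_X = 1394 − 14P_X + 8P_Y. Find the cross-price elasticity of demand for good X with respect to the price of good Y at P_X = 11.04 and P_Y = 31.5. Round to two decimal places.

0.17

At P_X = 11.04 and P_Y = 31.5: Q_X = 1491.44.
∂Q_X/∂P_Y = 8.
ε = (∂Q_X/∂P_Y)(P_Y/Q_X) = 8 × (31.5/1491.44) ≈ 0.17.
Since ε > 0, good X and good Y are substitutes.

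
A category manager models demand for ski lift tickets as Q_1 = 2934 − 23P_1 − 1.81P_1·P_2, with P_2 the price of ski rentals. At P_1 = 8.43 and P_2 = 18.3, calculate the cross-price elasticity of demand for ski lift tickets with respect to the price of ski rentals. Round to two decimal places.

At P_1 = 8.43 and P_2 = 18.3: Q_1 = 2460.883.
∂Q_1/∂P_2 = -1.81P_1 = -1.81(8.43) = -15.2583.
ε = (∂Q_1/∂P_2)(P_2/Q_1) = -15.2583 × (18.3/2460.883) ≈ -0.11.
ε < 0: complements.

-0.11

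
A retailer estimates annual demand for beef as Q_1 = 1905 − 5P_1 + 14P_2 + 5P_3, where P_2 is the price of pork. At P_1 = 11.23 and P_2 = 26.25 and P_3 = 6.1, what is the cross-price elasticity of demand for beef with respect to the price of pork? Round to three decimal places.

0.164

At P_1 = 11.23 and P_2 = 26.25 and P_3 = 6.1: Q_1 = 2246.85.
∂Q_1/∂P_2 = 14.
ε = (∂Q_1/∂P_2)(P_2/Q_1) = 14 × (26.25/2246.85) ≈ 0.164.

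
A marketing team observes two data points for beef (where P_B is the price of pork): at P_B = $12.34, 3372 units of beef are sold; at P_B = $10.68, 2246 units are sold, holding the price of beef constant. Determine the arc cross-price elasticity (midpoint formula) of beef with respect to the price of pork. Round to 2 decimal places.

ΔQ_A = 2246 − 3372 = -1126; ΔP_B = 10.68 − 12.34 = -1.66.
Midpoints: Q̄_A = 2809.0, P̄_B = 11.51.
ε = (ΔQ_A/Q̄_A)/(ΔP_B/P̄_B) = (-1126/2809.0)/(-1.66/11.51) ≈ 2.78.
ε > 0: beef and pork are substitutes.

2.78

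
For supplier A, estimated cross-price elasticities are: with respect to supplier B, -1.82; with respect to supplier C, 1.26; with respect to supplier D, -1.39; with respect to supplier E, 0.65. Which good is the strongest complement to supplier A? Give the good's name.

supplier B

Complements have ε < 0. The most negative value is -1.82 (supplier B).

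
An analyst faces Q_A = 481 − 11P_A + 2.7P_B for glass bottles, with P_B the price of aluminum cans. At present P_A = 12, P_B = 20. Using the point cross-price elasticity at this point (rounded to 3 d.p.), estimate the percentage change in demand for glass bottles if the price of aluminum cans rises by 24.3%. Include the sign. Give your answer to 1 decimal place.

At P_A = 12, P_B = 20: Q_A = 403.
∂Q_A/∂P_B = 2.7.
ε = (∂Q_A/∂P_B)(P_B/Q_A) = 2.7000 × 20/403 ≈ 0.134.
%ΔQ_A ≈ ε × %ΔP_B = 0.134 × (24.3%) = 3.3%.

3.3%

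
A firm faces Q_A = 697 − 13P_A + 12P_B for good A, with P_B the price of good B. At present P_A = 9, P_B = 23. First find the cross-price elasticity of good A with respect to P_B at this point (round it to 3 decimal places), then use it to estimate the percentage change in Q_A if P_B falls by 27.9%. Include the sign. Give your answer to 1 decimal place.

At P_A = 9, P_B = 23: Q_A = 856.
∂Q_A/∂P_B = 12.
ε = (∂Q_A/∂P_B)(P_B/Q_A) = 12.0000 × 23/856 ≈ 0.322.
%ΔQ_A ≈ ε × %ΔP_B = 0.322 × (-27.9%) = -9.0%.

-9.0%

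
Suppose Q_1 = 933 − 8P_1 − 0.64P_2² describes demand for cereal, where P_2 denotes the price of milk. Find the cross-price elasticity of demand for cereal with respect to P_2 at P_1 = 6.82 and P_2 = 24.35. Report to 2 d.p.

-1.52

At P_1 = 6.82 and P_2 = 24.35: Q_1 = 498.970.
∂Q_1/∂P_2 = -1.28P_2 = -1.28(24.35) = -31.1680.
ε = (∂Q_1/∂P_2)(P_2/Q_1) = -31.1680 × (24.35/498.970) ≈ -1.52.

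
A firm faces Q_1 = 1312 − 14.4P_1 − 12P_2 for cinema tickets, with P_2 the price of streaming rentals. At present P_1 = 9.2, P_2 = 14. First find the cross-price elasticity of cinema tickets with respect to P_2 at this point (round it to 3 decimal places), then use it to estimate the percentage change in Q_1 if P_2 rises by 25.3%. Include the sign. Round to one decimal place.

-4.2%

At P_1 = 9.2, P_2 = 14: Q_1 = 1011.52.
∂Q_1/∂P_2 = -12.
ε = (∂Q_1/∂P_2)(P_2/Q_1) = -12.0000 × 14/1011.52 ≈ -0.166.
%ΔQ_1 ≈ ε × %ΔP_2 = -0.166 × (25.3%) = -4.2%.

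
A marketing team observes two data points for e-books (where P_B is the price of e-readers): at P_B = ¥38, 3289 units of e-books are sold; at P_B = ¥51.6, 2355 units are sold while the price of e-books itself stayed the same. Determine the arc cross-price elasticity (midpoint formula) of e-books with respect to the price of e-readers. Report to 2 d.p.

-1.09

ΔQ_A = 2355 − 3289 = -934; ΔP_B = 51.6 − 38 = 13.6.
Midpoints: Q̄_A = 2822.0, P̄_B = 44.80.
ε = (ΔQ_A/Q̄_A)/(ΔP_B/P̄_B) = (-934/2822.0)/(13.6/44.80) ≈ -1.09.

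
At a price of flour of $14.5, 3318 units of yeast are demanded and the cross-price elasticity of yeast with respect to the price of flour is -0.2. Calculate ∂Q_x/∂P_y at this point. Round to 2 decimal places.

-45.77

ε = (∂Q_x/∂P_y)·(P_y/Q_x) ⇒ ∂Q_x/∂P_y = ε·Q_x/P_y = -0.2 × 3318/14.5 ≈ -45.77.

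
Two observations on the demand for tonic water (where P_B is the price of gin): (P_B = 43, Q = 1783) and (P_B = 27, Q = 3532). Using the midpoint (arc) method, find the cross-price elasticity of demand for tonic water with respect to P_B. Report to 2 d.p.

ΔQ_A = 3532 − 1783 = 1749; ΔP_B = 27 − 43 = -16.
Midpoints: Q̄_A = 2657.5, P̄_B = 35.00.
ε = (ΔQ_A/Q̄_A)/(ΔP_B/P̄_B) = (1749/2657.5)/(-16/35.00) ≈ -1.44.

-1.44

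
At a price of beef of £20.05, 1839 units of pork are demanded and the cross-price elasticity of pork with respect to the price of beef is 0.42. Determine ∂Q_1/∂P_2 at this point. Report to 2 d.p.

ε = (∂Q_1/∂P_2)·(P_2/Q_1) ⇒ ∂Q_1/∂P_2 = ε·Q_1/P_2 = 0.42 × 1839/20.05 ≈ 38.52.

38.52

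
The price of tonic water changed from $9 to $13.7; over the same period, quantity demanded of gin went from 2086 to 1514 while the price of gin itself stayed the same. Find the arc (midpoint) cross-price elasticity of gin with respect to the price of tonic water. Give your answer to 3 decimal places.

ΔQ_A = 1514 − 2086 = -572; ΔP_B = 13.7 − 9 = 4.7.
Midpoints: Q̄_A = 1800.0, P̄_B = 11.35.
ε = (ΔQ_A/Q̄_A)/(ΔP_B/P̄_B) = (-572/1800.0)/(4.7/11.35) ≈ -0.767.
ε < 0: gin and tonic water are complements.

-0.767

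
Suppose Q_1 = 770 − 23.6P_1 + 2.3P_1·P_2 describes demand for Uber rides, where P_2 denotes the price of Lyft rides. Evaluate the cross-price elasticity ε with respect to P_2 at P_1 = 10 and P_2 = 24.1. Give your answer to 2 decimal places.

At P_1 = 10 and P_2 = 24.1: Q_1 = 1088.3.
∂Q_1/∂P_2 = 2.3P_1 = 2.3(10) = 23.0000.
ε = (∂Q_1/∂P_2)(P_2/Q_1) = 23.0000 × (24.1/1088.3) ≈ 0.51.

0.51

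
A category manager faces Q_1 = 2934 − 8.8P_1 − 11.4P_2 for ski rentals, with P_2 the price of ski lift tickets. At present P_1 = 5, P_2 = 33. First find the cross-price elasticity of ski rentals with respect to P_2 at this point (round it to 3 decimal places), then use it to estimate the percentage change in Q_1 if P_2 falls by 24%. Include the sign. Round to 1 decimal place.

3.6%

At P_1 = 5, P_2 = 33: Q_1 = 2513.8.
∂Q_1/∂P_2 = -11.4.
ε = (∂Q_1/∂P_2)(P_2/Q_1) = -11.4000 × 33/2513.8 ≈ -0.150.
%ΔQ_1 ≈ ε × %ΔP_2 = -0.150 × (-24%) = 3.6%.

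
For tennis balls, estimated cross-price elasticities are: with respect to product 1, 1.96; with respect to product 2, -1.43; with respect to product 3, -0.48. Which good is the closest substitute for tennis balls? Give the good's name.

product 1

Substitutes have ε > 0. Among the positive values, 1.96 (product 1) is largest.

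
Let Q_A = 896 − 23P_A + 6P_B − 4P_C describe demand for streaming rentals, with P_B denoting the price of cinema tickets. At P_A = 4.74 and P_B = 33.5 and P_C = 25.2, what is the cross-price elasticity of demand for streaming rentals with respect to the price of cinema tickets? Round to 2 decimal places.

At P_A = 4.74 and P_B = 33.5 and P_C = 25.2: Q_A = 887.18.
∂Q_A/∂P_B = 6.
ε = (∂Q_A/∂P_B)(P_B/Q_A) = 6 × (33.5/887.18) ≈ 0.23.

0.23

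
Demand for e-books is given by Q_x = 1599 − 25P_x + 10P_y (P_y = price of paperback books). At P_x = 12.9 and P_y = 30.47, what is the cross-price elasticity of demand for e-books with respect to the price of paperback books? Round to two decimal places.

0.19

At P_x = 12.9 and P_y = 30.47: Q_x = 1581.2.
∂Q_x/∂P_y = 10.
ε = (∂Q_x/∂P_y)(P_y/Q_x) = 10 × (30.47/1581.2) ≈ 0.19.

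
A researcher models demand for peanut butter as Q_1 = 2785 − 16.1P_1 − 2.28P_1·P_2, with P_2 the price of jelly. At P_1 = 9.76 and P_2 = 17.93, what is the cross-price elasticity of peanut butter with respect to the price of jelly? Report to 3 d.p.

At P_1 = 9.76 and P_2 = 17.93: Q_1 = 2228.871.
∂Q_1/∂P_2 = -2.28P_1 = -2.28(9.76) = -22.2528.
ε = (∂Q_1/∂P_2)(P_2/Q_1) = -22.2528 × (17.93/2228.871) ≈ -0.179.
ε < 0: complements.

-0.179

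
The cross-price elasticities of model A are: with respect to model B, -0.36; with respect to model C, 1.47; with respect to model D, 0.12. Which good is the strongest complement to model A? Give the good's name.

Complements have ε < 0. The most negative value is -0.36 (model B).

model B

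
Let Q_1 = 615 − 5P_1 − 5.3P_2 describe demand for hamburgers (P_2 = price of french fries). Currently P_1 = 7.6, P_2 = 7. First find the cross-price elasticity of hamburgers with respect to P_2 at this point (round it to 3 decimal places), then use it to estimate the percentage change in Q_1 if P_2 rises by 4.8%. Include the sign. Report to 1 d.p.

-0.3%

At P_1 = 7.6, P_2 = 7: Q_1 = 539.9.
∂Q_1/∂P_2 = -5.3.
ε = (∂Q_1/∂P_2)(P_2/Q_1) = -5.3000 × 7/539.9 ≈ -0.069.
%ΔQ_1 ≈ ε × %ΔP_2 = -0.069 × (4.8%) = -0.3%.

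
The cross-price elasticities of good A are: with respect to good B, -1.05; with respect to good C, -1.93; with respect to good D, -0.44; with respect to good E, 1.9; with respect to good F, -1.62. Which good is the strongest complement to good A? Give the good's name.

Complements have ε < 0. The most negative value is -1.93 (good C).

good C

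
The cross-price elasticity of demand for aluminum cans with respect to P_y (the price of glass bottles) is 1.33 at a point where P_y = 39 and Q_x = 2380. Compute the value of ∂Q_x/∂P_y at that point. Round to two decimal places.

ε = (∂Q_x/∂P_y)·(P_y/Q_x) ⇒ ∂Q_x/∂P_y = ε·Q_x/P_y = 1.33 × 2380/39 ≈ 81.16.

81.16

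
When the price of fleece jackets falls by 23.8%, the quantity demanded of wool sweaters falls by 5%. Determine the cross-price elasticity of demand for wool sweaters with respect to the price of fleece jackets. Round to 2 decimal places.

0.21

ε = (%ΔQ of wool sweaters) / (%ΔP of fleece jackets) = (-5%) / (-23.8%) ≈ 0.21.
Positive cross-price elasticity: substitutes.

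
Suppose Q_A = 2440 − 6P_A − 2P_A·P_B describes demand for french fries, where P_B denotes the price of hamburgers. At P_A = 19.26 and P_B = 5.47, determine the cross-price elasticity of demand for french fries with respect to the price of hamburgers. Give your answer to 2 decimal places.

-0.10

At P_A = 19.26 and P_B = 5.47: Q_A = 2113.736.
∂Q_A/∂P_B = -2P_A = -2(19.26) = -38.5200.
ε = (∂Q_A/∂P_B)(P_B/Q_A) = -38.5200 × (5.47/2113.736) ≈ -0.10.
ε < 0: complements.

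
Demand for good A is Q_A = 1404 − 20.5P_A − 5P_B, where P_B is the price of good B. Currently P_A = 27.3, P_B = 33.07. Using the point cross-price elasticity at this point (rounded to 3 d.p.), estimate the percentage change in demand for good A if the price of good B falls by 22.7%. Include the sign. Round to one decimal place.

5.5%

At P_A = 27.3, P_B = 33.07: Q_A = 679.
∂Q_A/∂P_B = -5.
ε = (∂Q_A/∂P_B)(P_B/Q_A) = -5.0000 × 33.07/679 ≈ -0.244.
%ΔQ_A ≈ ε × %ΔP_B = -0.244 × (-22.7%) = 5.5%.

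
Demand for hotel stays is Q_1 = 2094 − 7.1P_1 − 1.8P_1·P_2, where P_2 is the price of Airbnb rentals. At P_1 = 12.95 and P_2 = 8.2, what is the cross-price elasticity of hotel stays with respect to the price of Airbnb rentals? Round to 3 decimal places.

-0.106

At P_1 = 12.95 and P_2 = 8.2: Q_1 = 1810.913.
∂Q_1/∂P_2 = -1.8P_1 = -1.8(12.95) = -23.3100.
ε = (∂Q_1/∂P_2)(P_2/Q_1) = -23.3100 × (8.2/1810.913) ≈ -0.106.
ε < 0: complements.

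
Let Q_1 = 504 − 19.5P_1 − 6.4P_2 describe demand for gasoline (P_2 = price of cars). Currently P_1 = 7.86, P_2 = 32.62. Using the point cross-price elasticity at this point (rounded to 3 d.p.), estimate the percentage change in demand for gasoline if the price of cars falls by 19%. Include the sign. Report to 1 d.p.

At P_1 = 7.86, P_2 = 32.62: Q_1 = 141.962.
∂Q_1/∂P_2 = -6.4.
ε = (∂Q_1/∂P_2)(P_2/Q_1) = -6.4000 × 32.62/141.962 ≈ -1.471.
%ΔQ_1 ≈ ε × %ΔP_2 = -1.471 × (-19%) = 27.9%.

27.9%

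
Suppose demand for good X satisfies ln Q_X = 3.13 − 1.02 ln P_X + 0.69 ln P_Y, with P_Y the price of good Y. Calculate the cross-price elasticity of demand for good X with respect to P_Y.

In a log-linear (constant-elasticity) demand function, the coefficient on ln P_Y is the cross-price elasticity.
ε = 0.69. Positive, so good X and good Y are substitutes.

0.69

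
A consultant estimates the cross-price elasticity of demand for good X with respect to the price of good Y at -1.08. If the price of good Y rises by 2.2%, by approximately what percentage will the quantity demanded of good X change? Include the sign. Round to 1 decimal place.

%ΔQ ≈ ε × %ΔP of good Y = -1.08 × (2.2%) = -2.4%.

-2.4%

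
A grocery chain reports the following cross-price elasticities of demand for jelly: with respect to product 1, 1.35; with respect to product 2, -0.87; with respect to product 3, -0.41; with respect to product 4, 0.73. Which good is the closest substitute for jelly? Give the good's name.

product 1

Substitutes have ε > 0. Among the positive values, 1.35 (product 1) is largest.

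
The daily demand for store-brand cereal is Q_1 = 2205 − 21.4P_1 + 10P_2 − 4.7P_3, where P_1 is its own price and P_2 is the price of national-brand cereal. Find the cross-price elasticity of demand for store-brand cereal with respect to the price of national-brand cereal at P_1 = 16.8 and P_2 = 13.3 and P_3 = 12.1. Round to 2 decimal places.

At P_1 = 16.8 and P_2 = 13.3 and P_3 = 12.1: Q_1 = 1921.61.
∂Q_1/∂P_2 = 10.
ε = (∂Q_1/∂P_2)(P_2/Q_1) = 10 × (13.3/1921.61) ≈ 0.07.

0.07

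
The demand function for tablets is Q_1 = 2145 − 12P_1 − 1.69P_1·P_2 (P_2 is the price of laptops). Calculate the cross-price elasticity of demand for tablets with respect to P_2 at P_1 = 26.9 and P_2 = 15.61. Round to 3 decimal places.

-0.638

At P_1 = 26.9 and P_2 = 15.61: Q_1 = 1112.554.
∂Q_1/∂P_2 = -1.69P_1 = -1.69(26.9) = -45.4610.
ε = (∂Q_1/∂P_2)(P_2/Q_1) = -45.4610 × (15.61/1112.554) ≈ -0.638.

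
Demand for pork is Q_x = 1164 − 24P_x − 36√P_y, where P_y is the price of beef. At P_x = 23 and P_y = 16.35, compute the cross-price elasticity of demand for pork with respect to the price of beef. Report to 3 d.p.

At P_x = 23 and P_y = 16.35: Q_x = 466.434.
∂Q_x/∂P_y = -36/(2√P_y) = -36/(2√16.35) = -4.4516.
ε = (∂Q_x/∂P_y)(P_y/Q_x) = -4.4516 × (16.35/466.434) ≈ -0.156.
ε < 0: complements.

-0.156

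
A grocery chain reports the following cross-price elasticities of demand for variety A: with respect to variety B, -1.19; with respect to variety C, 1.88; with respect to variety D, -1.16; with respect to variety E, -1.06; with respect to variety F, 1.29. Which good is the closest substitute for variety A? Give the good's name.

Substitutes have ε > 0. Among the positive values, 1.88 (variety C) is largest.

variety C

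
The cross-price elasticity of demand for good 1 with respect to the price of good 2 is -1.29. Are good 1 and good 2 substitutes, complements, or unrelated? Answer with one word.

ε = -1.29 < 0, so a higher price of good 2 lowers demand for good 1: complements.

complements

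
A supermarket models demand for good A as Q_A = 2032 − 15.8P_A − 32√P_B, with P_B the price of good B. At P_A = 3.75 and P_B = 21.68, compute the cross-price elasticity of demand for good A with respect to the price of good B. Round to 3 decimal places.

At P_A = 3.75 and P_B = 21.68: Q_A = 1823.752.
∂Q_A/∂P_B = -32/(2√P_B) = -32/(2√21.68) = -3.4363.
ε = (∂Q_A/∂P_B)(P_B/Q_A) = -3.4363 × (21.68/1823.752) ≈ -0.041.

-0.041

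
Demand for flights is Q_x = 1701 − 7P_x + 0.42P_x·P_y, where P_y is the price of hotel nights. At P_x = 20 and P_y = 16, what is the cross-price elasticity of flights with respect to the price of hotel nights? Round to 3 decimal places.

At P_x = 20 and P_y = 16: Q_x = 1695.4.
∂Q_x/∂P_y = 0.42P_x = 0.42(20) = 8.4000.
ε = (∂Q_x/∂P_y)(P_y/Q_x) = 8.4000 × (16/1695.4) ≈ 0.079.
ε > 0: substitutes.

0.079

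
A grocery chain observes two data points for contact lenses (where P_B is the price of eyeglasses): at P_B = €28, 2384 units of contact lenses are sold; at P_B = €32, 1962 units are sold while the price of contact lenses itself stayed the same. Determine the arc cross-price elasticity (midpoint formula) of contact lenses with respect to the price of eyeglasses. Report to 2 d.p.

ΔQ_A = 1962 − 2384 = -422; ΔP_B = 32 − 28 = 4.
Midpoints: Q̄_A = 2173.0, P̄_B = 30.00.
ε = (ΔQ_A/Q̄_A)/(ΔP_B/P̄_B) = (-422/2173.0)/(4/30.00) ≈ -1.46.

-1.46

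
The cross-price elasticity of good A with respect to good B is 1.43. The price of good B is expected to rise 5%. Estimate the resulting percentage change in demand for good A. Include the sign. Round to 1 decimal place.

%ΔQ ≈ ε × %ΔP of good B = 1.43 × (5%) = 7.2%.
Demand for good A rises by about 7.2%.

7.2%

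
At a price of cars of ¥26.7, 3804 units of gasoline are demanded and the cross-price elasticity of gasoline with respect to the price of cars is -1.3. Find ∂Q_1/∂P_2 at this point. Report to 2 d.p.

-185.21

ε = (∂Q_1/∂P_2)·(P_2/Q_1) ⇒ ∂Q_1/∂P_2 = ε·Q_1/P_2 = -1.3 × 3804/26.7 ≈ -185.21.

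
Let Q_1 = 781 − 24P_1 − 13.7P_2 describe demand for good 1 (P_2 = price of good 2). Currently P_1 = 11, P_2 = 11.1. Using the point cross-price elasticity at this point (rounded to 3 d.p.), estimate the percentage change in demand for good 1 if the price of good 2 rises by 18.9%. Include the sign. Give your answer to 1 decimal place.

At P_1 = 11, P_2 = 11.1: Q_1 = 364.93.
∂Q_1/∂P_2 = -13.7.
ε = (∂Q_1/∂P_2)(P_2/Q_1) = -13.7000 × 11.1/364.93 ≈ -0.417.
%ΔQ_1 ≈ ε × %ΔP_2 = -0.417 × (18.9%) = -7.9%.

-7.9%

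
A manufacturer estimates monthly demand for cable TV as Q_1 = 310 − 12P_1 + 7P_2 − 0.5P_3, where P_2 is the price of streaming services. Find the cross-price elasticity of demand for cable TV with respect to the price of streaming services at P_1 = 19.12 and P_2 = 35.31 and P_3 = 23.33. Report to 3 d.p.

At P_1 = 19.12 and P_2 = 35.31 and P_3 = 23.33: Q_1 = 316.065.
∂Q_1/∂P_2 = 7.
ε = (∂Q_1/∂P_2)(P_2/Q_1) = 7 × (35.31/316.065) ≈ 0.782.
Since ε > 0, cable TV and streaming services are substitutes.

0.782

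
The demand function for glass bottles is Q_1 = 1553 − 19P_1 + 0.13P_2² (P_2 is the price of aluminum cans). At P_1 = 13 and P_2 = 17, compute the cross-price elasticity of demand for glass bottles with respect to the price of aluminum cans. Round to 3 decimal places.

0.056

At P_1 = 13 and P_2 = 17: Q_1 = 1343.57.
∂Q_1/∂P_2 = 0.26P_2 = 0.26(17) = 4.4200.
ε = (∂Q_1/∂P_2)(P_2/Q_1) = 4.4200 × (17/1343.57) ≈ 0.056.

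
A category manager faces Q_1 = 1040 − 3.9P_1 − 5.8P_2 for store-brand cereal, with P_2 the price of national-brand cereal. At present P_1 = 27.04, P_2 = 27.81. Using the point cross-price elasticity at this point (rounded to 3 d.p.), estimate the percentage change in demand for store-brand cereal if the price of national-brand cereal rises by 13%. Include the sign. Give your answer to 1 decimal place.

-2.7%

At P_1 = 27.04, P_2 = 27.81: Q_1 = 773.246.
∂Q_1/∂P_2 = -5.8.
ε = (∂Q_1/∂P_2)(P_2/Q_1) = -5.8000 × 27.81/773.246 ≈ -0.209.
%ΔQ_1 ≈ ε × %ΔP_2 = -0.209 × (13%) = -2.7%.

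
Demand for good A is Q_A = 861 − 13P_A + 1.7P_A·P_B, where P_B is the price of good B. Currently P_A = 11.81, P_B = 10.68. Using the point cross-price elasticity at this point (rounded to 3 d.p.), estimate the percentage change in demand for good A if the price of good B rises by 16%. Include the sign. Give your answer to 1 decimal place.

3.7%

At P_A = 11.81, P_B = 10.68: Q_A = 921.892.
∂Q_A/∂P_B = 1.7P_A = 20.0770.
ε = (∂Q_A/∂P_B)(P_B/Q_A) = 20.0770 × 10.68/921.892 ≈ 0.233.
%ΔQ_A ≈ ε × %ΔP_B = 0.233 × (16%) = 3.7%.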